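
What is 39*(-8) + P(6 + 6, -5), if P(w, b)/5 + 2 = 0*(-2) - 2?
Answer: -332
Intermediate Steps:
P(w, b) = -20 (P(w, b) = -10 + 5*(0*(-2) - 2) = -10 + 5*(0 - 2) = -10 + 5*(-2) = -10 - 10 = -20)
39*(-8) + P(6 + 6, -5) = 39*(-8) - 20 = -312 - 20 = -332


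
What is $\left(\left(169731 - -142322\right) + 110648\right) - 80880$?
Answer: $341821$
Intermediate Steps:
$\left(\left(169731 - -142322\right) + 110648\right) - 80880 = \left(\left(169731 + 142322\right) + 110648\right) - 80880 = \left(312053 + 110648\right) - 80880 = 422701 - 80880 = 341821$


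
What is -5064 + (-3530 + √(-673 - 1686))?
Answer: -8594 + I*√2359 ≈ -8594.0 + 48.57*I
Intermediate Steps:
-5064 + (-3530 + √(-673 - 1686)) = -5064 + (-3530 + √(-2359)) = -5064 + (-3530 + I*√2359) = -8594 + I*√2359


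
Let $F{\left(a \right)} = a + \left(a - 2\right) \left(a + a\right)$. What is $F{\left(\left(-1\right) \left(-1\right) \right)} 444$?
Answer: $-444$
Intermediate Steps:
$F{\left(a \right)} = a + 2 a \left(-2 + a\right)$ ($F{\left(a \right)} = a + \left(-2 + a\right) 2 a = a + 2 a \left(-2 + a\right)$)
$F{\left(\left(-1\right) \left(-1\right) \right)} 444 = \left(-1\right) \left(-1\right) \left(-3 + 2 \left(\left(-1\right) \left(-1\right)\right)\right) 444 = 1 \left(-3 + 2 \cdot 1\right) 444 = 1 \left(-3 + 2\right) 444 = 1 \left(-1\right) 444 = \left(-1\right) 444 = -444$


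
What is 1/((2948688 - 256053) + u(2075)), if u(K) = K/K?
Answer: 1/2692636 ≈ 3.7138e-7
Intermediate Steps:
u(K) = 1
1/((2948688 - 256053) + u(2075)) = 1/((2948688 - 256053) + 1) = 1/(2692635 + 1) = 1/2692636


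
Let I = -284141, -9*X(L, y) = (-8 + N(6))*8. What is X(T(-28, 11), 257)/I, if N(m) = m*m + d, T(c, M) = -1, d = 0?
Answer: 224/2557269 ≈ 8.7593e-5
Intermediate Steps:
N(m) = m² (N(m) = m*m + 0 = m² + 0 = m²)
X(L, y) = -224/9 (X(L, y) = -(-8 + 6²)*8/9 = -(-8 + 36)*8/9 = -28*8/9 = -⅑*224 = -224/9)
X(T(-28, 11), 257)/I = -224/9/(-284141) = -224/9*(-1/284141) = 224/2557269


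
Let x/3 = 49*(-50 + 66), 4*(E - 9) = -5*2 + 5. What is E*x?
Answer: 18228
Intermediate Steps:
E = 31/4 (E = 9 + (-5*2 + 5)/4 = 9 + (-10 + 5)/4 = 9 + (¼)*(-5) = 9 - 5/4 = 31/4 ≈ 7.7500)
x = 2352 (x = 3*(49*(-50 + 66)) = 3*(49*16) = 3*784 = 2352)
E*x = (31/4)*2352 = 18228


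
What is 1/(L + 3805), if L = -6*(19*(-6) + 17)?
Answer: 1/4387 ≈ 0.00022795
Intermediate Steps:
L = 582 (L = -6*(-114 + 17) = -6*(-97) = 582)
1/(L + 3805) = 1/(582 + 3805) = 1/4387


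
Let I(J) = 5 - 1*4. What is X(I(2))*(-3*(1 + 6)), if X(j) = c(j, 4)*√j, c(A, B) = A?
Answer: -21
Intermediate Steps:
I(J) = 1 (I(J) = 5 - 4 = 1)
X(j) = j^(3/2) (X(j) = j*√j = j^(3/2))
X(I(2))*(-3*(1 + 6)) = 1^(3/2)*(-3*(1 + 6)) = 1*(-3*7) = 1*(-21) = -21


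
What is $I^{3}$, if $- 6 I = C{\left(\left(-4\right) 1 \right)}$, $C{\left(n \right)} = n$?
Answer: $\frac{8}{27} \approx 0.2963$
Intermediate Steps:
$I = \frac{2}{3}$ ($I = - \frac{\left(-4\right) 1}{6} = \left(- \frac{1}{6}\right) \left(-4\right) = \frac{2}{3} \approx 0.66667$)
$I^{3} = \left(\frac{2}{3}\right)^{3} = \frac{8}{27}$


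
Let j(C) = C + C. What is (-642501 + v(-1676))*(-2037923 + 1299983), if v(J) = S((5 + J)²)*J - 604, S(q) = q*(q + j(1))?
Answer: 9642755985086436072420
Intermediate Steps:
j(C) = 2*C
S(q) = q*(2 + q) (S(q) = q*(q + 2*1) = q*(q + 2) = q*(2 + q))
v(J) = -604 + J*(5 + J)²*(2 + (5 + J)²) (v(J) = ((5 + J)²*(2 + (5 + J)²))*J - 604 = J*(5 + J)²*(2 + (5 + J)²) - 604 = -604 + J*(5 + J)²*(2 + (5 + J)²))
(-642501 + v(-1676))*(-2037923 + 1299983) = (-642501 + (-604 - 1676*(5 - 1676)²*(2 + (5 - 1676)²)))*(-2037923 + 1299983) = (-642501 + (-604 - 1676*(-1671)²*(2 + (-1671)²)))*(-737940) = (-642501 + (-604 - 1676*2792241*(2 + 2792241)))*(-737940) = (-642501 + (-604 - 1676*2792241*2792243))*(-737940) = (-642501 + (-604 - 13067127387879588))*(-737940) = (-642501 - 13067127387880192)*(-737940) = -13067127388522693*(-737940) = 9642755985086436072420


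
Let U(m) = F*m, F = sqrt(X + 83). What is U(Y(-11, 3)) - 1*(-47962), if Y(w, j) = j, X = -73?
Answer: 47962 + 3*sqrt(10) ≈ 47972.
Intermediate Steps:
F = sqrt(10) (F = sqrt(-73 + 83) = sqrt(10) ≈ 3.1623)
U(m) = m*sqrt(10) (U(m) = sqrt(10)*m = m*sqrt(10))
U(Y(-11, 3)) - 1*(-47962) = 3*sqrt(10) - 1*(-47962) = 3*sqrt(10) + 47962 = 47962 + 3*sqrt(10)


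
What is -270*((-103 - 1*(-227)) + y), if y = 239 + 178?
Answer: -146070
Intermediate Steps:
y = 417
-270*((-103 - 1*(-227)) + y) = -270*((-103 - 1*(-227)) + 417) = -270*((-103 + 227) + 417) = -270*(124 + 417) = -270*541 = -146070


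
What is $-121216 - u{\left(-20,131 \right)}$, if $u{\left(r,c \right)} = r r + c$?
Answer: $-121747$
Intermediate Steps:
$u{\left(r,c \right)} = c + r^{2}$ ($u{\left(r,c \right)} = r^{2} + c = c + r^{2}$)
$-121216 - u{\left(-20,131 \right)} = -121216 - \left(131 + \left(-20\right)^{2}\right) = -121216 - \left(131 + 400\right) = -121216 - 531 = -121747$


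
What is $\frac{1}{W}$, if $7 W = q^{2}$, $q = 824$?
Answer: $\frac{7}{678976} \approx 1.031 \cdot 10^{-5}$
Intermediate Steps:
$W = \frac{678976}{7}$ ($W = \frac{824^{2}}{7} = \frac{1}{7} \cdot 678976 = \frac{678976}{7} \approx 96997.0$)
$\frac{1}{W} = \frac{1}{\frac{678976}{7}} = \frac{7}{678976}$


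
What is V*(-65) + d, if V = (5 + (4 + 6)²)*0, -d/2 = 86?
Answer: -172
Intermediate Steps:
d = -172 (d = -2*86 = -172)
V = 0 (V = (5 + 10²)*0 = (5 + 100)*0 = 105*0 = 0)
V*(-65) + d = 0*(-65) - 172 = 0 - 172 = -172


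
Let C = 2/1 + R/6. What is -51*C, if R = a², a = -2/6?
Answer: -1853/18 ≈ -102.94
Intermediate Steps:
a = -⅓ (a = -2*⅙ = -⅓ ≈ -0.33333)
R = ⅑ (R = (-⅓)² = ⅑ ≈ 0.11111)
C = 109/54 (C = 2/1 + (⅑)/6 = 2*1 + (⅑)*(⅙) = 2 + 1/54 = 109/54 ≈ 2.0185)
-51*C = -51*109/54 = -1853/18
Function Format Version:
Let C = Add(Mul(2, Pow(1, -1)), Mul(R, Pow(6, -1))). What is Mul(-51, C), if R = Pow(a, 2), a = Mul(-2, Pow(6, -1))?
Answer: Rational(-1853, 18) ≈ -102.94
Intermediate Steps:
a = Rational(-1, 3) (a = Mul(-2, Rational(1, 6)) = Rational(-1, 3) ≈ -0.33333)
R = Rational(1, 9) (R = Pow(Rational(-1, 3), 2) = Rational(1, 9) ≈ 0.11111)
C = Rational(109, 54) (C = Add(Mul(2, Pow(1, -1)), Mul(Rational(1, 9), Pow(6, -1))) = Add(Mul(2, 1), Mul(Rational(1, 9), Rational(1, 6))) = Add(2, Rational(1, 54)) = Rational(109, 54) ≈ 2.0185)
Mul(-51, C) = Mul(-51, Rational(109, 54)) = Rational(-1853, 18)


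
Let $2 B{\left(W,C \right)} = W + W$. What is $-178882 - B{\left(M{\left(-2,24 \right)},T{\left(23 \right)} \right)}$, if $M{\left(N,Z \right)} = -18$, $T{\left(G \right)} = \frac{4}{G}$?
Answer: $-178864$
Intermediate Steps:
$B{\left(W,C \right)} = W$ ($B{\left(W,C \right)} = \frac{W + W}{2} = \frac{2 W}{2} = W$)
$-178882 - B{\left(M{\left(-2,24 \right)},T{\left(23 \right)} \right)} = -178882 - -18 = -178882 + 18 = -178864$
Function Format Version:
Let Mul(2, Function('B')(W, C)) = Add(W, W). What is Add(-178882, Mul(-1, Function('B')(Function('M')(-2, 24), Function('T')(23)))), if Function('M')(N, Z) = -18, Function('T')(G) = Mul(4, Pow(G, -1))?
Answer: -178864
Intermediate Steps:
Function('B')(W, C) = W (Function('B')(W, C) = Mul(Rational(1, 2), Add(W, W)) = Mul(Rational(1, 2), Mul(2, W)) = W)
Add(-178882, Mul(-1, Function('B')(Function('M')(-2, 24), Function('T')(23)))) = Add(-178882, Mul(-1, -18)) = Add(-178882, 18) = -178864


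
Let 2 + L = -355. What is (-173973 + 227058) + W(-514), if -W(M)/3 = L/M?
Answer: 27284619/514 ≈ 53083.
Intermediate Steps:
L = -357 (L = -2 - 355 = -357)
W(M) = 1071/M (W(M) = -(-1071)/M = 1071/M)
(-173973 + 227058) + W(-514) = (-173973 + 227058) + 1071/(-514) = 53085 + 1071*(-1/514) = 53085 - 1071/514 = 27284619/514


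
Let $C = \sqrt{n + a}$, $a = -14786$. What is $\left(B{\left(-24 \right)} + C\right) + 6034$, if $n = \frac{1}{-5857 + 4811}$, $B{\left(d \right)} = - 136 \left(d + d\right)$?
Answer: $12562 + \frac{i \sqrt{16177600222}}{1046} \approx 12562.0 + 121.6 i$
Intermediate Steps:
$B{\left(d \right)} = - 272 d$ ($B{\left(d \right)} = - 136 \cdot 2 d = - 272 d$)
$n = - \frac{1}{1046}$ ($n = \frac{1}{-1046} = - \frac{1}{1046} \approx -0.00095602$)
$C = \frac{i \sqrt{16177600222}}{1046}$ ($C = \sqrt{- \frac{1}{1046} - 14786} = \sqrt{- \frac{15466157}{1046}} = \frac{i \sqrt{16177600222}}{1046} \approx 121.6 i$)
$\left(B{\left(-24 \right)} + C\right) + 6034 = \left(\left(-272\right) \left(-24\right) + \frac{i \sqrt{16177600222}}{1046}\right) + 6034 = \left(6528 + \frac{i \sqrt{16177600222}}{1046}\right) + 6034 = 12562 + \frac{i \sqrt{16177600222}}{1046}$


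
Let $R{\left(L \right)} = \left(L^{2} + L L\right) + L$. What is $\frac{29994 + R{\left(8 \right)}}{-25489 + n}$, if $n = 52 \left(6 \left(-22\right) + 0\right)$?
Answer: $- \frac{30130}{32353} \approx -0.93129$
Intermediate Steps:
$R{\left(L \right)} = L + 2 L^{2}$ ($R{\left(L \right)} = \left(L^{2} + L^{2}\right) + L = 2 L^{2} + L = L + 2 L^{2}$)
$n = -6864$ ($n = 52 \left(-132 + 0\right) = 52 \left(-132\right) = -6864$)
$\frac{29994 + R{\left(8 \right)}}{-25489 + n} = \frac{29994 + 8 \left(1 + 2 \cdot 8\right)}{-25489 - 6864} = \frac{29994 + 8 \left(1 + 16\right)}{-32353} = \left(29994 + 8 \cdot 17\right) \left(- \frac{1}{32353}\right) = \left(29994 + 136\right) \left(- \frac{1}{32353}\right) = 30130 \left(- \frac{1}{32353}\right) = - \frac{30130}{32353}$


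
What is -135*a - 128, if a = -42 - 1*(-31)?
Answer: 1357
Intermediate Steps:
a = -11 (a = -42 + 31 = -11)
-135*a - 128 = -135*(-11) - 128 = 1485 - 128 = 1357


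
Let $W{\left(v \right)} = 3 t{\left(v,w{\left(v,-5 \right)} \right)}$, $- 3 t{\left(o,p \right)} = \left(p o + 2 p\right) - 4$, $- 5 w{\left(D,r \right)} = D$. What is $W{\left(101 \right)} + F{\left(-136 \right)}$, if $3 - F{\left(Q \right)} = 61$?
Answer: $\frac{10133}{5} \approx 2026.6$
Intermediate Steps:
$w{\left(D,r \right)} = - \frac{D}{5}$
$t{\left(o,p \right)} = \frac{4}{3} - \frac{2 p}{3} - \frac{o p}{3}$ ($t{\left(o,p \right)} = - \frac{\left(p o + 2 p\right) - 4}{3} = - \frac{\left(o p + 2 p\right) - 4}{3} = - \frac{\left(2 p + o p\right) - 4}{3} = - \frac{-4 + 2 p + o p}{3} = \frac{4}{3} - \frac{2 p}{3} - \frac{o p}{3}$)
$F{\left(Q \right)} = -58$ ($F{\left(Q \right)} = 3 - 61 = -58$)
$W{\left(v \right)} = 4 + \frac{v^{2}}{5} + \frac{2 v}{5}$ ($W{\left(v \right)} = 3 \left(\frac{4}{3} - \frac{2 \left(- \frac{v}{5}\right)}{3} - \frac{v \left(- \frac{v}{5}\right)}{3}\right) = 3 \left(\frac{4}{3} + \frac{2 v}{15} + \frac{v^{2}}{15}\right) = 3 \left(\frac{4}{3} + \frac{v^{2}}{15} + \frac{2 v}{15}\right) = 4 + \frac{v^{2}}{5} + \frac{2 v}{5}$)
$W{\left(101 \right)} + F{\left(-136 \right)} = \left(4 + \frac{101^{2}}{5} + \frac{2}{5} \cdot 101\right) - 58 = \left(4 + \frac{1}{5} \cdot 10201 + \frac{202}{5}\right) - 58 = \left(4 + \frac{10201}{5} + \frac{202}{5}\right) - 58 = \frac{10423}{5} - 58 = \frac{10133}{5}$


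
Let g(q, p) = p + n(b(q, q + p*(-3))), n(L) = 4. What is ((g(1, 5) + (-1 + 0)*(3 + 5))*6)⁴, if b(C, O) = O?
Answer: 1296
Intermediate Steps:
g(q, p) = 4 + p (g(q, p) = p + 4 = 4 + p)
((g(1, 5) + (-1 + 0)*(3 + 5))*6)⁴ = (((4 + 5) + (-1 + 0)*(3 + 5))*6)⁴ = ((9 - 1*8)*6)⁴ = ((9 - 8)*6)⁴ = (1*6)⁴ = 6⁴ = 1296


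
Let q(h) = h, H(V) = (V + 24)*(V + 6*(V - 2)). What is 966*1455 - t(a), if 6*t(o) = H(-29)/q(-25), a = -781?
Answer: 8433223/6 ≈ 1.4055e+6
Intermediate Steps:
H(V) = (-12 + 7*V)*(24 + V) (H(V) = (24 + V)*(V + 6*(-2 + V)) = (24 + V)*(V + (-12 + 6*V)) = (24 + V)*(-12 + 7*V) = (-12 + 7*V)*(24 + V))
t(o) = -43/6 (t(o) = ((-288 + 7*(-29)² + 156*(-29))/(-25))/6 = ((-288 + 7*841 - 4524)*(-1/25))/6 = ((-288 + 5887 - 4524)*(-1/25))/6 = (1075*(-1/25))/6 = (⅙)*(-43) = -43/6)
966*1455 - t(a) = 966*1455 - 1*(-43/6) = 1405530 + 43/6 = 8433223/6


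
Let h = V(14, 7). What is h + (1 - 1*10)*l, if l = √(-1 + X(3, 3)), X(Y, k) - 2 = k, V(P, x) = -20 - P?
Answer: -52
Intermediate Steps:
X(Y, k) = 2 + k
h = -34 (h = -20 - 1*14 = -20 - 14 = -34)
l = 2 (l = √(-1 + (2 + 3)) = √(-1 + 5) = √4 = 2)
h + (1 - 1*10)*l = -34 + (1 - 1*10)*2 = -34 + (1 - 10)*2 = -34 - 9*2 = -34 - 18 = -52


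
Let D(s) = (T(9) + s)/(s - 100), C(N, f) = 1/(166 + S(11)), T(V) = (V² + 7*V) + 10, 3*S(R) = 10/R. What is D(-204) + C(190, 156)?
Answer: 17777/104272 ≈ 0.17049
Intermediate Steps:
S(R) = 10/(3*R) (S(R) = (10/R)/3 = 10/(3*R))
T(V) = 10 + V² + 7*V
C(N, f) = 33/5488 (C(N, f) = 1/(166 + (10/3)/11) = 1/(166 + (10/3)*(1/11)) = 1/(166 + 10/33) = 1/(5488/33) = 33/5488)
D(s) = (154 + s)/(-100 + s) (D(s) = ((10 + 9² + 7*9) + s)/(s - 100) = ((10 + 81 + 63) + s)/(-100 + s) = (154 + s)/(-100 + s))
D(-204) + C(190, 156) = (154 - 204)/(-100 - 204) + 33/5488 = -50/(-304) + 33/5488 = -1/304*(-50) + 33/5488 = 25/152 + 33/5488 = 17777/104272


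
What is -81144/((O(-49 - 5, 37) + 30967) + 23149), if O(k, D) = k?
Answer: -40572/27031 ≈ -1.5009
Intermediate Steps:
-81144/((O(-49 - 5, 37) + 30967) + 23149) = -81144/(((-49 - 5) + 30967) + 23149) = -81144/((-54 + 30967) + 23149) = -81144/(30913 + 23149) = -81144/54062 = -81144*1/54062 = -40572/27031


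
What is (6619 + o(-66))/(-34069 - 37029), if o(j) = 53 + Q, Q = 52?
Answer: -3362/35549 ≈ -0.094574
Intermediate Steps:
o(j) = 105 (o(j) = 53 + 52 = 105)
(6619 + o(-66))/(-34069 - 37029) = (6619 + 105)/(-34069 - 37029) = 6724/(-71098) = 6724*(-1/71098) = -3362/35549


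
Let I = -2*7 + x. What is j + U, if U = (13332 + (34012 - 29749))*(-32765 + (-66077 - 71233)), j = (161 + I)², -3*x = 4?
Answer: -26932035656/9 ≈ -2.9924e+9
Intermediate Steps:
x = -4/3 (x = -⅓*4 = -4/3 ≈ -1.3333)
I = -46/3 (I = -2*7 - 4/3 = -14 - 4/3 = -46/3 ≈ -15.333)
j = 190969/9 (j = (161 - 46/3)² = (437/3)² = 190969/9 ≈ 21219.)
U = -2992469625 (U = (13332 + 4263)*(-32765 - 137310) = 17595*(-170075) = -2992469625)
j + U = 190969/9 - 2992469625 = -26932035656/9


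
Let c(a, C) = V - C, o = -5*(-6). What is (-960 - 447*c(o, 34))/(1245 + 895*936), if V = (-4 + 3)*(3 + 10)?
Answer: 6683/279655 ≈ 0.023897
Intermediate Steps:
o = 30
V = -13 (V = -1*13 = -13)
c(a, C) = -13 - C
(-960 - 447*c(o, 34))/(1245 + 895*936) = (-960 - 447*(-13 - 1*34))/(1245 + 895*936) = (-960 - 447*(-13 - 34))/(1245 + 837720) = (-960 - 447*(-47))/838965 = (-960 + 21009)*(1/838965) = 20049*(1/838965) = 6683/279655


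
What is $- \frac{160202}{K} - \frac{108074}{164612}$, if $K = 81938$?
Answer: $- \frac{8806634759}{3371994514} \approx -2.6117$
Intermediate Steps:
$- \frac{160202}{K} - \frac{108074}{164612} = - \frac{160202}{81938} - \frac{108074}{164612} = \left(-160202\right) \frac{1}{81938} - \frac{54037}{82306} = - \frac{80101}{40969} - \frac{54037}{82306} = - \frac{8806634759}{3371994514}$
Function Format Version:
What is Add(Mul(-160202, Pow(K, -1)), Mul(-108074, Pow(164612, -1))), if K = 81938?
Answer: Rational(-8806634759, 3371994514) ≈ -2.6117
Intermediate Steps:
Add(Mul(-160202, Pow(K, -1)), Mul(-108074, Pow(164612, -1))) = Add(Mul(-160202, Pow(81938, -1)), Mul(-108074, Pow(164612, -1))) = Add(Mul(-160202, Rational(1, 81938)), Mul(-108074, Rational(1, 164612))) = Add(Rational(-80101, 40969), Rational(-54037, 82306)) = Rational(-8806634759, 3371994514)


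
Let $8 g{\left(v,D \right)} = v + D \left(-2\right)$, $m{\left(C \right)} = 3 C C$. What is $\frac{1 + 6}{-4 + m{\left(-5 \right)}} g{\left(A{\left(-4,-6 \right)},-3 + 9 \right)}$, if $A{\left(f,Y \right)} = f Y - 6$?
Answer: $\frac{21}{284} \approx 0.073944$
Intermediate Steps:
$A{\left(f,Y \right)} = -6 + Y f$ ($A{\left(f,Y \right)} = Y f - 6 = -6 + Y f$)
$m{\left(C \right)} = 3 C^{2}$
$g{\left(v,D \right)} = - \frac{D}{4} + \frac{v}{8}$ ($g{\left(v,D \right)} = \frac{v + D \left(-2\right)}{8} = \frac{v - 2 D}{8} = - \frac{D}{4} + \frac{v}{8}$)
$\frac{1 + 6}{-4 + m{\left(-5 \right)}} g{\left(A{\left(-4,-6 \right)},-3 + 9 \right)} = \frac{1 + 6}{-4 + 3 \left(-5\right)^{2}} \left(- \frac{-3 + 9}{4} + \frac{-6 - -24}{8}\right) = \frac{7}{-4 + 3 \cdot 25} \left(\left(- \frac{1}{4}\right) 6 + \frac{-6 + 24}{8}\right) = \frac{7}{-4 + 75} \left(- \frac{3}{2} + \frac{1}{8} \cdot 18\right) = \frac{7}{71} \left(- \frac{3}{2} + \frac{9}{4}\right) = 7 \cdot \frac{1}{71} \cdot \frac{3}{4} = \frac{7}{71} \cdot \frac{3}{4} = \frac{21}{284}$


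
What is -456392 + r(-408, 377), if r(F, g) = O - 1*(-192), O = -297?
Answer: -456497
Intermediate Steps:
r(F, g) = -105 (r(F, g) = -297 - 1*(-192) = -297 + 192 = -105)
-456392 + r(-408, 377) = -456392 - 105 = -456497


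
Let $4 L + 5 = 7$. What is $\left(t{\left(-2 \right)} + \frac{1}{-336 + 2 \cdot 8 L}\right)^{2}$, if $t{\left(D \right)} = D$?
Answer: $\frac{431649}{107584} \approx 4.0122$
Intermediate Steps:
$L = \frac{1}{2}$ ($L = - \frac{5}{4} + \frac{1}{4} \cdot 7 = - \frac{5}{4} + \frac{7}{4} = \frac{1}{2} \approx 0.5$)
$\left(t{\left(-2 \right)} + \frac{1}{-336 + 2 \cdot 8 L}\right)^{2} = \left(-2 + \frac{1}{-336 + 2 \cdot 8 \cdot \frac{1}{2}}\right)^{2} = \left(-2 + \frac{1}{-336 + 16 \cdot \frac{1}{2}}\right)^{2} = \left(-2 + \frac{1}{-336 + 8}\right)^{2} = \left(-2 + \frac{1}{-328}\right)^{2} = \left(-2 - \frac{1}{328}\right)^{2} = \left(- \frac{657}{328}\right)^{2} = \frac{431649}{107584}$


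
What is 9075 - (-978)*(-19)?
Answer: -9507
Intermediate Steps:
9075 - (-978)*(-19) = 9075 - 1*18582 = 9075 - 18582 = -9507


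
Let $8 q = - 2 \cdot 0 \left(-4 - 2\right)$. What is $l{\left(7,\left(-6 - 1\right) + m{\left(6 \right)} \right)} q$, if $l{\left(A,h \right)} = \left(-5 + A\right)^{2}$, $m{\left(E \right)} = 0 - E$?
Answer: $0$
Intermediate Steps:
$m{\left(E \right)} = - E$
$q = 0$ ($q = \frac{\left(-2\right) 0 \left(-4 - 2\right)}{8} = \frac{\left(-2\right) 0 \left(-6\right)}{8} = \frac{\left(-2\right) 0}{8} = \frac{1}{8} \cdot 0 = 0$)
$l{\left(7,\left(-6 - 1\right) + m{\left(6 \right)} \right)} q = \left(-5 + 7\right)^{2} \cdot 0 = 2^{2} \cdot 0 = 4 \cdot 0 = 0$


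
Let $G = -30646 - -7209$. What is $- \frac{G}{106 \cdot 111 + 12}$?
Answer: $\frac{23437}{11778} \approx 1.9899$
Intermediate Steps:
$G = -23437$ ($G = -30646 + 7209 = -23437$)
$- \frac{G}{106 \cdot 111 + 12} = - \frac{-23437}{106 \cdot 111 + 12} = - \frac{-23437}{11766 + 12} = - \frac{-23437}{11778} = \left(-1\right) \left(- \frac{23437}{11778}\right) = \frac{23437}{11778}$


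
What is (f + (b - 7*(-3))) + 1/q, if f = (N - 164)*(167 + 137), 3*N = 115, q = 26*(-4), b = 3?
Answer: -11911747/312 ≈ -38179.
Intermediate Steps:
q = -104
N = 115/3 (N = (⅓)*115 = 115/3 ≈ 38.333)
f = -114608/3 (f = (115/3 - 164)*(167 + 137) = -377/3*304 = -114608/3 ≈ -38203.)
(f + (b - 7*(-3))) + 1/q = (-114608/3 + (3 - 7*(-3))) + 1/(-104) = (-114608/3 + (3 + 21)) - 1/104 = (-114608/3 + 24) - 1/104 = -114536/3 - 1/104 = -11911747/312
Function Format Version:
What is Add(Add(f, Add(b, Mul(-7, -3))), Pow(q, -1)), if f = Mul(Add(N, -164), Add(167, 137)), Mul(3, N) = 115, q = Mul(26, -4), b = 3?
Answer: Rational(-11911747, 312) ≈ -38179.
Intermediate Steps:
q = -104
N = Rational(115, 3) (N = Mul(Rational(1, 3), 115) = Rational(115, 3) ≈ 38.333)
f = Rational(-114608, 3) (f = Mul(Add(Rational(115, 3), -164), Add(167, 137)) = Mul(Rational(-377, 3), 304) = Rational(-114608, 3) ≈ -38203.)
Add(Add(f, Add(b, Mul(-7, -3))), Pow(q, -1)) = Add(Add(Rational(-114608, 3), Add(3, Mul(-7, -3))), Pow(-104, -1)) = Add(Add(Rational(-114608, 3), Add(3, 21)), Rational(-1, 104)) = Add(Add(Rational(-114608, 3), 24), Rational(-1, 104)) = Add(Rational(-114536, 3), Rational(-1, 104)) = Rational(-11911747, 312)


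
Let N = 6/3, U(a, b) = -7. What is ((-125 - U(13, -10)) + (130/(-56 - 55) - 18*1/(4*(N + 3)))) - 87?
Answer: -229849/1110 ≈ -207.07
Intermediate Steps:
N = 2 (N = 6*(⅓) = 2)
((-125 - U(13, -10)) + (130/(-56 - 55) - 18*1/(4*(N + 3)))) - 87 = ((-125 - 1*(-7)) + (130/(-56 - 55) - 18*1/(4*(2 + 3)))) - 87 = ((-125 + 7) + (130/(-111) - 18/(5*4))) - 87 = (-118 + (130*(-1/111) - 18/20)) - 87 = (-118 + (-130/111 - 18*1/20)) - 87 = (-118 + (-130/111 - 9/10)) - 87 = (-118 - 2299/1110) - 87 = -133279/1110 - 87 = -229849/1110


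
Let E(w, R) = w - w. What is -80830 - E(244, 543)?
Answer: -80830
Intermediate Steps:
E(w, R) = 0
-80830 - E(244, 543) = -80830 - 1*0 = -80830 + 0 = -80830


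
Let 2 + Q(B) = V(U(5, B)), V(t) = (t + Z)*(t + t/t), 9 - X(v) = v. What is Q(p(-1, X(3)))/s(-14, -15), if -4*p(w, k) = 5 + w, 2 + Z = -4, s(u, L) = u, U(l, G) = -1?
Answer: ⅐ ≈ 0.14286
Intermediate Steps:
X(v) = 9 - v
Z = -6 (Z = -2 - 4 = -6)
p(w, k) = -5/4 - w/4 (p(w, k) = -(5 + w)/4 = -5/4 - w/4)
V(t) = (1 + t)*(-6 + t) (V(t) = (t - 6)*(t + t/t) = (-6 + t)*(t + 1) = (-6 + t)*(1 + t) = (1 + t)*(-6 + t))
Q(B) = -2 (Q(B) = -2 + (-6 + (-1)² - 5*(-1)) = -2 + (-6 + 1 + 5) = -2 + 0 = -2)
Q(p(-1, X(3)))/s(-14, -15) = -2/(-14) = -2*(-1/14) = ⅐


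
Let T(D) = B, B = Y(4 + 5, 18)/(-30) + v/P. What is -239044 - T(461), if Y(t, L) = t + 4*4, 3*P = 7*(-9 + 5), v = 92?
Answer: -10039399/42 ≈ -2.3903e+5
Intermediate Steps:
P = -28/3 (P = (7*(-9 + 5))/3 = (7*(-4))/3 = (⅓)*(-28) = -28/3 ≈ -9.3333)
Y(t, L) = 16 + t (Y(t, L) = t + 16 = 16 + t)
B = -449/42 (B = (16 + (4 + 5))/(-30) + 92/(-28/3) = (16 + 9)*(-1/30) + 92*(-3/28) = 25*(-1/30) - 69/7 = -⅚ - 69/7 = -449/42 ≈ -10.690)
T(D) = -449/42
-239044 - T(461) = -239044 - 1*(-449/42) = -239044 + 449/42 = -10039399/42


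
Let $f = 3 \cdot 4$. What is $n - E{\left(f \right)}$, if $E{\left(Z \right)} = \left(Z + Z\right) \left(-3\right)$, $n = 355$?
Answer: $427$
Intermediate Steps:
$f = 12$
$E{\left(Z \right)} = - 6 Z$ ($E{\left(Z \right)} = 2 Z \left(-3\right) = - 6 Z$)
$n - E{\left(f \right)} = 355 - \left(-6\right) 12 = 355 - -72 = 355 + 72 = 427$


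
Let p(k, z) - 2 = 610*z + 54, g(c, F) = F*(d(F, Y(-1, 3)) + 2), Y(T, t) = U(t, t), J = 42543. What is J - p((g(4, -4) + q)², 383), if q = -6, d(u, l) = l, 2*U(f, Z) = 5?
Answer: -191143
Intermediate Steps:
U(f, Z) = 5/2 (U(f, Z) = (½)*5 = 5/2)
Y(T, t) = 5/2
g(c, F) = 9*F/2 (g(c, F) = F*(5/2 + 2) = F*(9/2) = 9*F/2)
p(k, z) = 56 + 610*z (p(k, z) = 2 + (610*z + 54) = 2 + (54 + 610*z) = 56 + 610*z)
J - p((g(4, -4) + q)², 383) = 42543 - (56 + 610*383) = 42543 - (56 + 233630) = 42543 - 1*233686 = 42543 - 233686 = -191143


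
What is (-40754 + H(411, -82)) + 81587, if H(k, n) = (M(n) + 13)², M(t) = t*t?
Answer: 45428002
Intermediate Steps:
M(t) = t²
H(k, n) = (13 + n²)² (H(k, n) = (n² + 13)² = (13 + n²)²)
(-40754 + H(411, -82)) + 81587 = (-40754 + (13 + (-82)²)²) + 81587 = (-40754 + (13 + 6724)²) + 81587 = (-40754 + 6737²) + 81587 = (-40754 + 45387169) + 81587 = 45346415 + 81587 = 45428002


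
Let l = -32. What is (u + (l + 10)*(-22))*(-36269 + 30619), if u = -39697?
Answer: 221553450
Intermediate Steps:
(u + (l + 10)*(-22))*(-36269 + 30619) = (-39697 + (-32 + 10)*(-22))*(-36269 + 30619) = (-39697 - 22*(-22))*(-5650) = (-39697 + 484)*(-5650) = -39213*(-5650) = 221553450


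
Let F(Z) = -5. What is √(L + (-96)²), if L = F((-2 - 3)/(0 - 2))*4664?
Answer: 2*I*√3526 ≈ 118.76*I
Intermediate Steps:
L = -23320 (L = -5*4664 = -23320)
√(L + (-96)²) = √(-23320 + (-96)²) = √(-23320 + 9216) = √(-14104) = 2*I*√3526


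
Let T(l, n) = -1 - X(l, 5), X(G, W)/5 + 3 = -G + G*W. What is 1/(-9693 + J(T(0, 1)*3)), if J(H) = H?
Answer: -1/9651 ≈ -0.00010362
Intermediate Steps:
X(G, W) = -15 - 5*G + 5*G*W (X(G, W) = -15 + 5*(-G + G*W) = -15 + (-5*G + 5*G*W) = -15 - 5*G + 5*G*W)
T(l, n) = 14 - 20*l (T(l, n) = -1 - (-15 - 5*l + 5*l*5) = -1 - (-15 - 5*l + 25*l) = -1 - (-15 + 20*l) = -1 + (15 - 20*l) = 14 - 20*l)
1/(-9693 + J(T(0, 1)*3)) = 1/(-9693 + (14 - 20*0)*3) = 1/(-9693 + (14 + 0)*3) = 1/(-9693 + 14*3) = 1/(-9693 + 42) = 1/(-9651) = -1/9651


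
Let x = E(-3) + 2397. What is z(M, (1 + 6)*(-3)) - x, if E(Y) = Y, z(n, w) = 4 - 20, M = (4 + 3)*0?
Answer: -2410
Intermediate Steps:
M = 0 (M = 7*0 = 0)
z(n, w) = -16
x = 2394 (x = -3 + 2397 = 2394)
z(M, (1 + 6)*(-3)) - x = -16 - 1*2394 = -16 - 2394 = -2410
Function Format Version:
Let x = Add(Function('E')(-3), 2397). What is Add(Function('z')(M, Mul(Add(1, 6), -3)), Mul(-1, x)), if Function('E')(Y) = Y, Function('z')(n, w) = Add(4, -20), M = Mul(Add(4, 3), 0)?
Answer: -2410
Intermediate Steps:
M = 0 (M = Mul(7, 0) = 0)
Function('z')(n, w) = -16
x = 2394 (x = Add(-3, 2397) = 2394)
Add(Function('z')(M, Mul(Add(1, 6), -3)), Mul(-1, x)) = Add(-16, Mul(-1, 2394)) = Add(-16, -2394) = -2410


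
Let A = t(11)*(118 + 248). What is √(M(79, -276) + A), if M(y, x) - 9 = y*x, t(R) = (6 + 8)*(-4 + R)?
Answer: √14073 ≈ 118.63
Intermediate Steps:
t(R) = -56 + 14*R (t(R) = 14*(-4 + R) = -56 + 14*R)
M(y, x) = 9 + x*y (M(y, x) = 9 + y*x = 9 + x*y)
A = 35868 (A = (-56 + 14*11)*(118 + 248) = (-56 + 154)*366 = 98*366 = 35868)
√(M(79, -276) + A) = √((9 - 276*79) + 35868) = √((9 - 21804) + 35868) = √(-21795 + 35868) = √14073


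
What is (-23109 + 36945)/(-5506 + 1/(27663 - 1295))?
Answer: -121609216/48394069 ≈ -2.5129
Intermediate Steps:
(-23109 + 36945)/(-5506 + 1/(27663 - 1295)) = 13836/(-5506 + 1/26368) = 13836/(-145182207/26368) = 13836*(-26368/145182207) = -121609216/48394069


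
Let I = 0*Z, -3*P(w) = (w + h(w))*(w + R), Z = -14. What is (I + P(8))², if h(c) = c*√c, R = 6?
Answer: 12544 + 50176*√2/9 ≈ 20428.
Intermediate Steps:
h(c) = c^(3/2)
P(w) = -(6 + w)*(w + w^(3/2))/3 (P(w) = -(w + w^(3/2))*(w + 6)/3 = -(w + w^(3/2))*(6 + w)/3 = -(6 + w)*(w + w^(3/2))/3)
I = 0 (I = 0*(-14) = 0)
(I + P(8))² = (0 + (-2*8 - 32*√2 - ⅓*8² - 128*√2/3))² = (0 + (-16 - 32*√2 - ⅓*64 - 128*√2/3))² = (0 + (-16 - 32*√2 - 64/3 - 128*√2/3))² = (0 + (-112/3 - 224*√2/3))² = (-112/3 - 224*√2/3)²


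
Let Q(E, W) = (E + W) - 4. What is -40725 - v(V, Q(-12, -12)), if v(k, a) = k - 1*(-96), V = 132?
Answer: -40953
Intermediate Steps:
Q(E, W) = -4 + E + W
v(k, a) = 96 + k (v(k, a) = k + 96 = 96 + k)
-40725 - v(V, Q(-12, -12)) = -40725 - (96 + 132) = -40725 - 1*228 = -40725 - 228 = -40953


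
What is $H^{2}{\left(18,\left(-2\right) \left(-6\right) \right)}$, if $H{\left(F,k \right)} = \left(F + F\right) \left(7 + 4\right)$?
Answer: $156816$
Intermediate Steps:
$H{\left(F,k \right)} = 22 F$ ($H{\left(F,k \right)} = 2 F 11 = 22 F$)
$H^{2}{\left(18,\left(-2\right) \left(-6\right) \right)} = \left(22 \cdot 18\right)^{2} = 396^{2} = 156816$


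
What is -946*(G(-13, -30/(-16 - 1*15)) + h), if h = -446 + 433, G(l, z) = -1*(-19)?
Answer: -5676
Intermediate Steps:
G(l, z) = 19
h = -13
-946*(G(-13, -30/(-16 - 1*15)) + h) = -946*(19 - 13) = -946*6 = -5676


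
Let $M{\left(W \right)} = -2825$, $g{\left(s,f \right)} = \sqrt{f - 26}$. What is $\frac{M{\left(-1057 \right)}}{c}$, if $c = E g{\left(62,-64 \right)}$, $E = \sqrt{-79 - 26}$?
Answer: $\frac{565 \sqrt{42}}{126} \approx 29.06$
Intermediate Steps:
$g{\left(s,f \right)} = \sqrt{-26 + f}$
$E = i \sqrt{105}$ ($E = \sqrt{-105} = i \sqrt{105} \approx 10.247 i$)
$c = - 15 \sqrt{42}$ ($c = i \sqrt{105} \sqrt{-26 - 64} = i \sqrt{105} \sqrt{-90} = i \sqrt{105} \cdot 3 i \sqrt{10} = - 15 \sqrt{42} \approx -97.211$)
$\frac{M{\left(-1057 \right)}}{c} = - \frac{2825}{\left(-15\right) \sqrt{42}} = - 2825 \left(- \frac{\sqrt{42}}{630}\right) = \frac{565 \sqrt{42}}{126}$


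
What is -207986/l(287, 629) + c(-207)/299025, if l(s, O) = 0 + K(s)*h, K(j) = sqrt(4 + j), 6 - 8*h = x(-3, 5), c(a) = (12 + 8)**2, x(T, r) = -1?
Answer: 16/11961 - 1663888*sqrt(291)/2037 ≈ -13934.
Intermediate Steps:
c(a) = 400 (c(a) = 20**2 = 400)
h = 7/8 (h = 3/4 - 1/8*(-1) = 3/4 + 1/8 = 7/8 ≈ 0.87500)
l(s, O) = 7*sqrt(4 + s)/8 (l(s, O) = 0 + sqrt(4 + s)*(7/8) = 0 + 7*sqrt(4 + s)/8 = 7*sqrt(4 + s)/8)
-207986/l(287, 629) + c(-207)/299025 = -207986*8/(7*sqrt(4 + 287)) + 400/299025 = -207986*8*sqrt(291)/2037 + 400*(1/299025) = -1663888*sqrt(291)/2037 + 16/11961 = 16/11961 - 1663888*sqrt(291)/2037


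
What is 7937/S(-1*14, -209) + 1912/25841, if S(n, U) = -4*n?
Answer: 205207089/1447096 ≈ 141.81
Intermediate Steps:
7937/S(-1*14, -209) + 1912/25841 = 7937/((-(-4)*14)) + 1912/25841 = 7937/((-4*(-14))) + 1912*(1/25841) = 7937/56 + 1912/25841 = 205207089/1447096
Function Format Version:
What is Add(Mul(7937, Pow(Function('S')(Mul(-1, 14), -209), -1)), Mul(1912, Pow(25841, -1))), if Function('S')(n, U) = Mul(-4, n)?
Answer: Rational(205207089, 1447096) ≈ 141.81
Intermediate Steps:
Add(Mul(7937, Pow(Function('S')(Mul(-1, 14), -209), -1)), Mul(1912, Pow(25841, -1))) = Add(Mul(7937, Pow(Mul(-4, Mul(-1, 14)), -1)), Mul(1912, Pow(25841, -1))) = Add(Mul(7937, Pow(Mul(-4, -14), -1)), Mul(1912, Rational(1, 25841))) = Add(Mul(7937, Pow(56, -1)), Rational(1912, 25841)) = Add(Mul(7937, Rational(1, 56)), Rational(1912, 25841)) = Add(Rational(7937, 56), Rational(1912, 25841)) = Rational(205207089, 1447096)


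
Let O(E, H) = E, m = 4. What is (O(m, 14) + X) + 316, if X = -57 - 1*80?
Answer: 183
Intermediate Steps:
X = -137 (X = -57 - 80 = -137)
(O(m, 14) + X) + 316 = (4 - 137) + 316 = -133 + 316 = 183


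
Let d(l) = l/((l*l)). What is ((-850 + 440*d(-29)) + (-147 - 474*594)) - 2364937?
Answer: -76777650/29 ≈ -2.6475e+6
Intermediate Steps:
d(l) = 1/l (d(l) = l/(l²) = l/l² = 1/l)
((-850 + 440*d(-29)) + (-147 - 474*594)) - 2364937 = ((-850 + 440/(-29)) + (-147 - 474*594)) - 2364937 = ((-850 + 440*(-1/29)) + (-147 - 281556)) - 2364937 = ((-850 - 440/29) - 281703) - 2364937 = (-25090/29 - 281703) - 2364937 = -8194477/29 - 2364937 = -76777650/29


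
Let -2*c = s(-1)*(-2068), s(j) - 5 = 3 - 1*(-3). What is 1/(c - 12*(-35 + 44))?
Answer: 1/11266 ≈ 8.8763e-5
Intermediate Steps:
s(j) = 11 (s(j) = 5 + (3 - 1*(-3)) = 5 + (3 + 3) = 5 + 6 = 11)
c = 11374 (c = -11*(-2068)/2 = -½*(-22748) = 11374)
1/(c - 12*(-35 + 44)) = 1/(11374 - 12*(-35 + 44)) = 1/(11374 - 12*9) = 1/(11374 - 108) = 1/11266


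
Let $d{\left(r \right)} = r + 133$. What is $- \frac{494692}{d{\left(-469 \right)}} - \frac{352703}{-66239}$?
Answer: $\frac{8221602899}{5564076} \approx 1477.6$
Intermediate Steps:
$d{\left(r \right)} = 133 + r$
$- \frac{494692}{d{\left(-469 \right)}} - \frac{352703}{-66239} = - \frac{494692}{133 - 469} - \frac{352703}{-66239} = - \frac{494692}{-336} - - \frac{352703}{66239} = \left(-494692\right) \left(- \frac{1}{336}\right) + \frac{352703}{66239} = \frac{123673}{84} + \frac{352703}{66239} = \frac{8221602899}{5564076}$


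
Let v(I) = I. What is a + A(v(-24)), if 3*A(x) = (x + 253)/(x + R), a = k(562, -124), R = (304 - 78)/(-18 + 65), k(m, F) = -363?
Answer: -993041/2706 ≈ -366.98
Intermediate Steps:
R = 226/47 ≈ 4.8085
a = -363
A(x) = (253 + x)/(3*(226/47 + x)) (A(x) = ((x + 253)/(x + 226/47))/3 = ((253 + x)/(226/47 + x))/3 = (253 + x)/(3*(226/47 + x)))
a + A(v(-24)) = -363 + 47*(253 - 24)/(3*(226 + 47*(-24))) = -363 + (47/3)*229/(226 - 1128) = -363 + (47/3)*229/(-902) = -363 + (47/3)*(-1/902)*229 = -363 - 10763/2706 = -993041/2706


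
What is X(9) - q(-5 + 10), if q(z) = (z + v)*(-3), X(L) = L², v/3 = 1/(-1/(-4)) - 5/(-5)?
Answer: 141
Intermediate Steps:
v = 15 (v = 3*(1/(-1/(-4)) - 5/(-5)) = 3*(1/(-1*(-¼)) - 5*(-⅕)) = 3*(1/(¼) + 1) = 3*(1*4 + 1) = 3*(4 + 1) = 3*5 = 15)
q(z) = -45 - 3*z (q(z) = (z + 15)*(-3) = (15 + z)*(-3) = -45 - 3*z)
X(9) - q(-5 + 10) = 9² - (-45 - 3*(-5 + 10)) = 81 - (-45 - 3*5) = 81 - (-45 - 15) = 81 - 1*(-60) = 81 + 60 = 141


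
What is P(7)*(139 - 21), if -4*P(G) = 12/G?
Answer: -354/7 ≈ -50.571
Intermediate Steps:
P(G) = -3/G
P(7)*(139 - 21) = (-3/7)*(139 - 21) = -3*⅐*118 = -3/7*118 = -354/7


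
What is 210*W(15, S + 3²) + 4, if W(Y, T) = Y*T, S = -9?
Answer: 4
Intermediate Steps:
W(Y, T) = T*Y
210*W(15, S + 3²) + 4 = 210*((-9 + 3²)*15) + 4 = 210*((-9 + 9)*15) + 4 = 210*(0*15) + 4 = 210*0 + 4 = 0 + 4 = 4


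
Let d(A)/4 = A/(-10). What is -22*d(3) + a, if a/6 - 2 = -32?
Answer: -768/5 ≈ -153.60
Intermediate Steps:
d(A) = -2*A/5 (d(A) = 4*(A/(-10)) = 4*(A*(-⅒)) = 4*(-A/10) = -2*A/5)
a = -180 (a = 12 + 6*(-32) = 12 - 192 = -180)
-22*d(3) + a = -(-44)*3/5 - 180 = -22*(-6/5) - 180 = 132/5 - 180 = -768/5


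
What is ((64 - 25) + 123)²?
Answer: 26244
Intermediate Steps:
((64 - 25) + 123)² = (39 + 123)² = 162² = 26244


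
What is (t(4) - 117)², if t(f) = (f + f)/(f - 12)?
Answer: 13924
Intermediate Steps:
t(f) = 2*f/(-12 + f) (t(f) = (2*f)/(-12 + f) = 2*f/(-12 + f))
(t(4) - 117)² = (2*4/(-12 + 4) - 117)² = (2*4/(-8) - 117)² = (2*4*(-⅛) - 117)² = (-1 - 117)² = (-118)² = 13924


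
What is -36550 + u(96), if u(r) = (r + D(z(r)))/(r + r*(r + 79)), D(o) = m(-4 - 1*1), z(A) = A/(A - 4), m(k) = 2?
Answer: -308774351/8448 ≈ -36550.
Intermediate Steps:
z(A) = A/(-4 + A)
D(o) = 2
u(r) = (2 + r)/(r + r*(79 + r)) (u(r) = (r + 2)/(r + r*(r + 79)) = (2 + r)/(r + r*(79 + r)))
-36550 + u(96) = -36550 + (2 + 96)/(96*(80 + 96)) = -36550 + (1/96)*98/176 = -36550 + (1/96)*(1/176)*98 = -36550 + 49/8448 = -308774351/8448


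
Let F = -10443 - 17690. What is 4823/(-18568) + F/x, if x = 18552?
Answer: -38240615/21529596 ≈ -1.7762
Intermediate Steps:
F = -28133
4823/(-18568) + F/x = 4823/(-18568) - 28133/18552 = 4823*(-1/18568) - 28133*1/18552 = -4823/18568 - 28133/18552 = -38240615/21529596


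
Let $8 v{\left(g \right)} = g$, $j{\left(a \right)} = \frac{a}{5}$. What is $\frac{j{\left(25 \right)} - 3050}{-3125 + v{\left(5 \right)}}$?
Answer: $\frac{4872}{4999} \approx 0.9746$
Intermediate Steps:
$j{\left(a \right)} = \frac{a}{5}$ ($j{\left(a \right)} = a \frac{1}{5} = \frac{a}{5}$)
$v{\left(g \right)} = \frac{g}{8}$
$\frac{j{\left(25 \right)} - 3050}{-3125 + v{\left(5 \right)}} = \frac{\frac{1}{5} \cdot 25 - 3050}{-3125 + \frac{1}{8} \cdot 5} = \frac{5 - 3050}{-3125 + \frac{5}{8}} = - \frac{3045}{- \frac{24995}{8}} = \left(-3045\right) \left(- \frac{8}{24995}\right) = \frac{4872}{4999}$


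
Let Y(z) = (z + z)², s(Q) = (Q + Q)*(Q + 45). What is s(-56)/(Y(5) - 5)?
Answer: 1232/95 ≈ 12.968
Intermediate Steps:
s(Q) = 2*Q*(45 + Q) (s(Q) = (2*Q)*(45 + Q) = 2*Q*(45 + Q))
Y(z) = 4*z² (Y(z) = (2*z)² = 4*z²)
s(-56)/(Y(5) - 5) = (2*(-56)*(45 - 56))/(4*5² - 5) = (2*(-56)*(-11))/(4*25 - 5) = 1232/(100 - 5) = 1232/95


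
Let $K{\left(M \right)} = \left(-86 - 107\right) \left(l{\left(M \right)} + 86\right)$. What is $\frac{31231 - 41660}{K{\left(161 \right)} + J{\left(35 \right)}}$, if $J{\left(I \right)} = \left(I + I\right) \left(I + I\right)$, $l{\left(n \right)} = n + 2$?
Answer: $\frac{10429}{43157} \approx 0.24165$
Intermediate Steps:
$l{\left(n \right)} = 2 + n$
$K{\left(M \right)} = -16984 - 193 M$ ($K{\left(M \right)} = \left(-86 - 107\right) \left(\left(2 + M\right) + 86\right) = - 193 \left(88 + M\right) = -16984 - 193 M$)
$J{\left(I \right)} = 4 I^{2}$ ($J{\left(I \right)} = 2 I 2 I = 4 I^{2}$)
$\frac{31231 - 41660}{K{\left(161 \right)} + J{\left(35 \right)}} = \frac{31231 - 41660}{\left(-16984 - 31073\right) + 4 \cdot 35^{2}} = - \frac{10429}{\left(-16984 - 31073\right) + 4 \cdot 1225} = - \frac{10429}{-48057 + 4900} = - \frac{10429}{-43157} = \left(-10429\right) \left(- \frac{1}{43157}\right) = \frac{10429}{43157}$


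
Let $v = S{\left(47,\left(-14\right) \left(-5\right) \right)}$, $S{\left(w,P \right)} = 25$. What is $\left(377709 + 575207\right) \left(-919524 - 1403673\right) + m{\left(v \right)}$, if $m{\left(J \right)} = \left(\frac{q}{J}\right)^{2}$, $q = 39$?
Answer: $- \frac{1383632245280979}{625} \approx -2.2138 \cdot 10^{12}$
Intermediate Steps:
$v = 25$
$m{\left(J \right)} = \frac{1521}{J^{2}}$ ($m{\left(J \right)} = \left(\frac{39}{J}\right)^{2} = \frac{1521}{J^{2}}$)
$\left(377709 + 575207\right) \left(-919524 - 1403673\right) + m{\left(v \right)} = \left(377709 + 575207\right) \left(-919524 - 1403673\right) + \frac{1521}{625} = 952916 \left(-2323197\right) + 1521 \cdot \frac{1}{625} = -2213811592452 + \frac{1521}{625} = - \frac{1383632245280979}{625}$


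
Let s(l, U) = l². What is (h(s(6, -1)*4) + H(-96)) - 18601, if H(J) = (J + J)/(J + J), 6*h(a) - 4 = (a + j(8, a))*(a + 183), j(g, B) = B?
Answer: -8710/3 ≈ -2903.3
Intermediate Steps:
h(a) = ⅔ + a*(183 + a)/3 (h(a) = ⅔ + ((a + a)*(a + 183))/6 = ⅔ + ((2*a)*(183 + a))/6 = ⅔ + (2*a*(183 + a))/6 = ⅔ + a*(183 + a)/3)
H(J) = 1 (H(J) = (2*J)/((2*J)) = (2*J)*(1/(2*J)) = 1)
(h(s(6, -1)*4) + H(-96)) - 18601 = ((⅔ + 61*(6²*4) + (6²*4)²/3) + 1) - 18601 = ((⅔ + 61*(36*4) + (36*4)²/3) + 1) - 18601 = ((⅔ + 61*144 + (⅓)*144²) + 1) - 18601 = ((⅔ + 8784 + (⅓)*20736) + 1) - 18601 = ((⅔ + 8784 + 6912) + 1) - 18601 = (47090/3 + 1) - 18601 = 47093/3 - 18601 = -8710/3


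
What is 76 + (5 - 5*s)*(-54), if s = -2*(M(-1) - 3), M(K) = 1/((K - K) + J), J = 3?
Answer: 1246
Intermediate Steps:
M(K) = ⅓ (M(K) = 1/((K - K) + 3) = 1/(0 + 3) = 1/3 = ⅓)
s = 16/3 (s = -2*(⅓ - 3) = -2*(-8/3) = 16/3 ≈ 5.3333)
76 + (5 - 5*s)*(-54) = 76 + (5 - 5*16/3)*(-54) = 76 + (5 - 80/3)*(-54) = 76 - 65/3*(-54) = 76 + 1170 = 1246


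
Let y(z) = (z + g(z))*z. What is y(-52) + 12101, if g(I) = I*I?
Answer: -125803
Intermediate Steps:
g(I) = I²
y(z) = z*(z + z²) (y(z) = (z + z²)*z = z*(z + z²))
y(-52) + 12101 = (-52)²*(1 - 52) + 12101 = 2704*(-51) + 12101 = -137904 + 12101 = -125803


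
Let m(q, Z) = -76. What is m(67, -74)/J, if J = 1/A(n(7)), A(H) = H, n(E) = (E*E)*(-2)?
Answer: 7448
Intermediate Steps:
n(E) = -2*E² (n(E) = E²*(-2) = -2*E²)
J = -1/98 (J = 1/(-2*7²) = 1/(-2*49) = 1/(-98) = -1/98 ≈ -0.010204)
m(67, -74)/J = -76/(-1/98) = -76*(-98) = 7448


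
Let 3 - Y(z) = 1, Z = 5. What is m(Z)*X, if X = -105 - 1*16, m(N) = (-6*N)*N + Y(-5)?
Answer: 17908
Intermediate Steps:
Y(z) = 2 (Y(z) = 3 - 1*1 = 3 - 1 = 2)
m(N) = 2 - 6*N² (m(N) = (-6*N)*N + 2 = -6*N² + 2 = 2 - 6*N²)
X = -121 (X = -105 - 16 = -121)
m(Z)*X = (2 - 6*5²)*(-121) = (2 - 6*25)*(-121) = (2 - 150)*(-121) = -148*(-121) = 17908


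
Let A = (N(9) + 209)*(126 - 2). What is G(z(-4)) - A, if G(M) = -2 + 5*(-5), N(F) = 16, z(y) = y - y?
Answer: -27927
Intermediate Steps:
z(y) = 0
G(M) = -27 (G(M) = -2 - 25 = -27)
A = 27900 (A = (16 + 209)*(126 - 2) = 225*124 = 27900)
G(z(-4)) - A = -27 - 1*27900 = -27 - 27900 = -27927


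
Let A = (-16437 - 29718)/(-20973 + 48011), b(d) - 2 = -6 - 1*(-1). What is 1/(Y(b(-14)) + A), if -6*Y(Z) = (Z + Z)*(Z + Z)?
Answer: -27038/208383 ≈ -0.12975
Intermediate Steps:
b(d) = -3 (b(d) = 2 + (-6 - 1*(-1)) = 2 + (-6 + 1) = 2 - 5 = -3)
A = -46155/27038 ≈ -1.7070
Y(Z) = -2*Z²/3 (Y(Z) = -(Z + Z)*(Z + Z)/6 = -2*Z*2*Z/6 = -2*Z²/3)
1/(Y(b(-14)) + A) = 1/(-⅔*(-3)² - 46155/27038) = 1/(-⅔*9 - 46155/27038) = 1/(-6 - 46155/27038) = 1/(-208383/27038) = -27038/208383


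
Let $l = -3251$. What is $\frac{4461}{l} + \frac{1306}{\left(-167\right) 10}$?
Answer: $- \frac{5847838}{2714585} \approx -2.1542$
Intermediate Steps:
$\frac{4461}{l} + \frac{1306}{\left(-167\right) 10} = \frac{4461}{-3251} + \frac{1306}{\left(-167\right) 10} = 4461 \left(- \frac{1}{3251}\right) + \frac{1306}{-1670} = - \frac{4461}{3251} + 1306 \left(- \frac{1}{1670}\right) = - \frac{4461}{3251} - \frac{653}{835} = - \frac{5847838}{2714585}$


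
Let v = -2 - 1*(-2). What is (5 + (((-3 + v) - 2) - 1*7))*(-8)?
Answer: 56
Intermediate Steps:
v = 0 (v = -2 + 2 = 0)
(5 + (((-3 + v) - 2) - 1*7))*(-8) = (5 + (((-3 + 0) - 2) - 1*7))*(-8) = (5 + ((-3 - 2) - 7))*(-8) = (5 + (-5 - 7))*(-8) = (5 - 12)*(-8) = -7*(-8) = 56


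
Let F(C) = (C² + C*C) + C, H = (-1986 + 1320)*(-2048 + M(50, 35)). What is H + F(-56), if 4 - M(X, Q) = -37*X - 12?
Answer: 127428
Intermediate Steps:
M(X, Q) = 16 + 37*X (M(X, Q) = 4 - (-37*X - 12) = 4 - (-12 - 37*X) = 4 + (12 + 37*X) = 16 + 37*X)
H = 121212 (H = (-1986 + 1320)*(-2048 + (16 + 37*50)) = -666*(-2048 + (16 + 1850)) = -666*(-2048 + 1866) = -666*(-182) = 121212)
F(C) = C + 2*C² (F(C) = (C² + C²) + C = 2*C² + C = C + 2*C²)
H + F(-56) = 121212 - 56*(1 + 2*(-56)) = 121212 - 56*(1 - 112) = 121212 - 56*(-111) = 121212 + 6216 = 127428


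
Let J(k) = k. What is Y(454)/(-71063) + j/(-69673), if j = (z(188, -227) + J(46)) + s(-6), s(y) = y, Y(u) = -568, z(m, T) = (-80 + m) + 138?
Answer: 19250246/4951172399 ≈ 0.0038880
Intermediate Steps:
z(m, T) = 58 + m
j = 286 (j = ((58 + 188) + 46) - 6 = (246 + 46) - 6 = 292 - 6 = 286)
Y(454)/(-71063) + j/(-69673) = -568/(-71063) + 286/(-69673) = -568*(-1/71063) + 286*(-1/69673) = 568/71063 - 286/69673 = 19250246/4951172399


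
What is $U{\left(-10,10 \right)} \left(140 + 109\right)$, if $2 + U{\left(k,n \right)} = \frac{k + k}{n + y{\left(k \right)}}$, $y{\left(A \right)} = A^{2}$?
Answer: $- \frac{5976}{11} \approx -543.27$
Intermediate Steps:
$U{\left(k,n \right)} = -2 + \frac{2 k}{n + k^{2}}$ ($U{\left(k,n \right)} = -2 + \frac{k + k}{n + k^{2}} = -2 + \frac{2 k}{n + k^{2}}$)
$U{\left(-10,10 \right)} \left(140 + 109\right) = \frac{2 \left(-10 - 10 - \left(-10\right)^{2}\right)}{10 + \left(-10\right)^{2}} \left(140 + 109\right) = \frac{2 \left(-10 - 10 - 100\right)}{10 + 100} \cdot 249 = \frac{2 \left(-10 - 10 - 100\right)}{110} \cdot 249 = 2 \cdot \frac{1}{110} \left(-120\right) 249 = \left(- \frac{24}{11}\right) 249 = - \frac{5976}{11}$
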